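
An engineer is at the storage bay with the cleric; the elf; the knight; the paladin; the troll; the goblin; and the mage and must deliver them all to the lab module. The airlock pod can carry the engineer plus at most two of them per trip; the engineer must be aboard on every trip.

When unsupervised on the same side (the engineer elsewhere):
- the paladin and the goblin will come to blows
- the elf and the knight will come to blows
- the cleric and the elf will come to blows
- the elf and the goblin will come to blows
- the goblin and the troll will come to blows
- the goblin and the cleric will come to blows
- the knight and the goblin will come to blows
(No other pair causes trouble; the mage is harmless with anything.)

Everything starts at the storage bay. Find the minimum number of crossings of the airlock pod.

11

Counting alone: the engineer can take at most 2 across per trip to the lab module, so moving all 7 needs at least 4 loaded trips out, with a return between consecutive ones — at least 7 crossings.
The safety rule pushes this higher. Following every safe sequence of crossings, the most of the 7 that can be at the lab module as the airlock pod arrives there on crossings 7, 9 is 5, 6 respectively — never all 7.
So no plan with fewer than 11 crossings exists, and this one achieves 11:
1. Engineer goes to the lab module with the elf and the goblin.  [the storage bay: the cleric, the knight, the mage, the paladin, the troll | the lab module: the elf, the goblin]
2. Engineer goes back to the storage bay with the elf.  [the storage bay: the cleric, the elf, the knight, the mage, the paladin, the troll | the lab module: the goblin]
3. Engineer goes to the lab module with the cleric and the knight.  [the storage bay: the elf, the mage, the paladin, the troll | the lab module: the cleric, the goblin, the knight]
4. Engineer goes back to the storage bay with the goblin.  [the storage bay: the elf, the goblin, the mage, the paladin, the troll | the lab module: the cleric, the knight]
5. Engineer goes to the lab module with the goblin and the paladin.  [the storage bay: the elf, the mage, the troll | the lab module: the cleric, the goblin, the knight, the paladin]
6. Engineer goes back to the storage bay with the goblin.  [the storage bay: the elf, the goblin, the mage, the troll | the lab module: the cleric, the knight, the paladin]
7. Engineer goes to the lab module with the elf and the troll.  [the storage bay: the goblin, the mage | the lab module: the cleric, the elf, the knight, the paladin, the troll]
8. Engineer goes back to the storage bay with the elf.  [the storage bay: the elf, the goblin, the mage | the lab module: the cleric, the knight, the paladin, the troll]
9. Engineer goes to the lab module with the elf and the mage.  [the storage bay: the goblin | the lab module: the cleric, the elf, the knight, the mage, the paladin, the troll]
10. Engineer goes back to the storage bay with the elf.  [the storage bay: the elf, the goblin | the lab module: the cleric, the knight, the mage, the paladin, the troll]
11. Engineer goes to the lab module with the elf and the goblin.  [the storage bay: — | the lab module: the cleric, the elf, the goblin, the knight, the mage, the paladin, the troll]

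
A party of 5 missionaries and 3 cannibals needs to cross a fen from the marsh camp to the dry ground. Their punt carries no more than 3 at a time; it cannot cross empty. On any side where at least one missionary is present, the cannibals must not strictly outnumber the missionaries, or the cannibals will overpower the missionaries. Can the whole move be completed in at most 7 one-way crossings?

Yes — this plan uses 7 crossings (≤ 7):
1. 2 cannibals → the dry ground.  (the marsh camp: 5M 1C; the dry ground: 0M 2C)
2. 1 cannibal ← the marsh camp.  (the marsh camp: 5M 2C; the dry ground: 0M 1C)
3. 2 missionaries and 1 cannibal → the dry ground.  (the marsh camp: 3M 1C; the dry ground: 2M 2C)
4. 1 cannibal ← the marsh camp.  (the marsh camp: 3M 2C; the dry ground: 2M 1C)
5. 1 missionary and 2 cannibals → the dry ground.  (the marsh camp: 2M 0C; the dry ground: 3M 3C)
6. 1 cannibal ← the marsh camp.  (the marsh camp: 2M 1C; the dry ground: 3M 2C)
7. 2 missionaries and 1 cannibal → the dry ground.  (the marsh camp: 0M 0C; the dry ground: 5M 3C)

Yes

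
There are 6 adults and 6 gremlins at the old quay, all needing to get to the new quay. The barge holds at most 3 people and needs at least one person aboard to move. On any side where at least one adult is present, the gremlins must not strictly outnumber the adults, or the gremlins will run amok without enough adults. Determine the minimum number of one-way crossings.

Following every safe sequence of crossings from the start, the most of the 12 that can be at the new quay as the barge arrives there on crossings 1, 3, 5 is 3, 5, 6 respectively; the best ever achieved is 6 of 12.
From crossing 7 on, no configuration arises that was not already reachable earlier: only 17 distinct safe configurations (who is on which side, and where the barge is) can ever be reached, none of them has everyone across, and every continuation just revisits them. They are: 0 adults + 0 gremlins across (barge back at the start); 0 adults + 1 gremlin across (barge there); 0 adults + 1 gremlin across (barge back at the start); 0 adults + 2 gremlins across (barge there); 0 adults + 2 gremlins across (barge back at the start); 0 adults + 3 gremlins across (barge there); 0 adults + 3 gremlins across (barge back at the start); 0 adults + 4 gremlins across (barge there); 0 adults + 4 gremlins across (barge back at the start); 0 adults + 5 gremlins across (barge there); 0 adults + 5 gremlins across (barge back at the start); 0 adults + 6 gremlins across (barge there); 1 adult + 1 gremlin across (barge there); 1 adult + 1 gremlin across (barge back at the start); 2 adults + 2 gremlins across (barge there); 2 adults + 2 gremlins across (barge back at the start); 3 adults + 3 gremlins across (barge there). So no valid plan exists.

impossible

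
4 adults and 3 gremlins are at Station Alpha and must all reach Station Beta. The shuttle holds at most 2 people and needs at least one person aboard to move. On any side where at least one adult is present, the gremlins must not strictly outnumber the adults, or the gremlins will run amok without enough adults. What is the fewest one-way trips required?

11

Counting alone: each trip to Station Beta takes at most 2 across and each return brings at least 1 back, so after t trips out (and t−1 returns) at most 2t − (t−1) of the 7 are across; that first reaches 7 at t = 6, so at least 11 crossings are needed.
The plan below uses exactly 11 crossings, so it is optimal:
1. 2 gremlins → Station Beta.  (Station Alpha: 4A 1G; Station Beta: 0A 2G)
2. 1 gremlin ← Station Alpha.  (Station Alpha: 4A 2G; Station Beta: 0A 1G)
3. 2 gremlins → Station Beta.  (Station Alpha: 4A 0G; Station Beta: 0A 3G)
4. 1 gremlin ← Station Alpha.  (Station Alpha: 4A 1G; Station Beta: 0A 2G)
5. 2 adults → Station Beta.  (Station Alpha: 2A 1G; Station Beta: 2A 2G)
6. 1 gremlin ← Station Alpha.  (Station Alpha: 2A 2G; Station Beta: 2A 1G)
7. 1 adult and 1 gremlin → Station Beta.  (Station Alpha: 1A 1G; Station Beta: 3A 2G)
8. 1 adult ← Station Alpha.  (Station Alpha: 2A 1G; Station Beta: 2A 2G)
9. 1 adult and 1 gremlin → Station Beta.  (Station Alpha: 1A 0G; Station Beta: 3A 3G)
10. 1 gremlin ← Station Alpha.  (Station Alpha: 1A 1G; Station Beta: 3A 2G)
11. 1 adult and 1 gremlin → Station Beta.  (Station Alpha: 0A 0G; Station Beta: 4A 3G)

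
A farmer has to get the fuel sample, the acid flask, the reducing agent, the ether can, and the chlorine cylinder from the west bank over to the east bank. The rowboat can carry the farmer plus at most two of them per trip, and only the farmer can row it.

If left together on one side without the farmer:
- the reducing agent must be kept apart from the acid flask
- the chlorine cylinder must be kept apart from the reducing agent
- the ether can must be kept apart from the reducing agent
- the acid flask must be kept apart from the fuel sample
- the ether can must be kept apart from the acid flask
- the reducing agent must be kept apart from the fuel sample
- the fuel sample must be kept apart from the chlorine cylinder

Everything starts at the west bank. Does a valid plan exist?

Whatever the first load, the items left behind include a forbidden pair without the farmer. No opening move is safe, so no plan exists.

No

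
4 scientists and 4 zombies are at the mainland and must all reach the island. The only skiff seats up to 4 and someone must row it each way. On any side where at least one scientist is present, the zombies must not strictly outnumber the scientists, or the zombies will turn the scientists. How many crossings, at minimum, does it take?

5

Counting alone: each trip to the island takes at most 4 across and each return brings at least 1 back, so after t trips out (and t−1 returns) at most 4t − (t−1) of the 8 are across; that first reaches 8 at t = 3, so at least 5 crossings are needed.
The plan below uses exactly 5 crossings, so it is optimal:
1. 2 zombies → the island.  (the mainland: 4S 2Z; the island: 0S 2Z)
2. 1 zombie ← the mainland.  (the mainland: 4S 3Z; the island: 0S 1Z)
3. 4 scientists → the island.  (the mainland: 0S 3Z; the island: 4S 1Z)
4. 1 zombie ← the mainland.  (the mainland: 0S 4Z; the island: 4S 0Z)
5. 4 zombies → the island.  (the mainland: 0S 0Z; the island: 4S 4Z)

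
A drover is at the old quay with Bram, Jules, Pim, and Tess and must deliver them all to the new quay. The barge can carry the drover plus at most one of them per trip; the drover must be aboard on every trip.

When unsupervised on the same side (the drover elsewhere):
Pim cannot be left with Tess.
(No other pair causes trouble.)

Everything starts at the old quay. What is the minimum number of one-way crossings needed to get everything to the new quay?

Counting alone: the drover can take at most 1 across per trip to the new quay, so moving all 4 needs at least 4 loaded trips out, with a return between consecutive ones — at least 7 crossings.
The plan below uses exactly 7 crossings, so it is optimal:
1. Drover goes to the new quay with Pim.
2. Drover goes back to the old quay alone.
3. Drover goes to the new quay with Bram.
4. Drover goes back to the old quay alone.
5. Drover goes to the new quay with Jules.
6. Drover goes back to the old quay alone.
7. Drover goes to the new quay with Tess.

7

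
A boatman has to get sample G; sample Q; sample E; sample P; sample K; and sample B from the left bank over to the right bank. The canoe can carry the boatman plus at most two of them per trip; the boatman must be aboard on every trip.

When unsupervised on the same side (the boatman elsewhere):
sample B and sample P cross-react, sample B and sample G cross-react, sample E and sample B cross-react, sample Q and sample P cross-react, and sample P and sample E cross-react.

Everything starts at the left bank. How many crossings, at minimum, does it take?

9

Counting alone: the boatman can take at most 2 across per trip to the right bank, so moving all 6 needs at least 3 loaded trips out, with a return between consecutive ones — at least 5 crossings.
The safety rule pushes this higher. Following every safe sequence of crossings, the most of the 6 that can be at the right bank as the canoe arrives there on crossings 5, 7 is 4, 5 respectively — never all 6.
So no plan with fewer than 9 crossings exists, and this one achieves 9:
1. Boatman goes to the right bank with sample B and sample P.
2. Boatman goes back to the left bank with sample P.
3. Boatman goes to the right bank with sample G and sample P.
4. Boatman goes back to the left bank with sample B.
5. Boatman goes to the right bank with sample E and sample Q.
6. Boatman goes back to the left bank with sample P.
7. Boatman goes to the right bank with sample K and sample P.
8. Boatman goes back to the left bank with sample P.
9. Boatman goes to the right bank with sample B and sample P.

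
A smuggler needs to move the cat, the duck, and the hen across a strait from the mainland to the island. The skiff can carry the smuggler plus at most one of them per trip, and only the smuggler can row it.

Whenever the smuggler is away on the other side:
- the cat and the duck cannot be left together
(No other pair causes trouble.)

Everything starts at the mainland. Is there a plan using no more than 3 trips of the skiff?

No

Counting alone: the smuggler can take at most 1 across per trip to the island, so moving all 3 needs at least 3 loaded trips out, with a return between consecutive ones — at least 5 crossings.
Since 3 < 5, 3 crossings cannot be enough. (The shortest complete plan in fact takes 5:)
1. Smuggler goes to the island with the cat.  [the mainland: the duck, the hen | the island: the cat]
2. Smuggler goes back to the mainland alone.  [the mainland: the duck, the hen | the island: the cat]
3. Smuggler goes to the island with the hen.  [the mainland: the duck | the island: the cat, the hen]
4. Smuggler goes back to the mainland alone.  [the mainland: the duck | the island: the cat, the hen]
5. Smuggler goes to the island with the duck.  [the mainland: — | the island: the cat, the duck, the hen]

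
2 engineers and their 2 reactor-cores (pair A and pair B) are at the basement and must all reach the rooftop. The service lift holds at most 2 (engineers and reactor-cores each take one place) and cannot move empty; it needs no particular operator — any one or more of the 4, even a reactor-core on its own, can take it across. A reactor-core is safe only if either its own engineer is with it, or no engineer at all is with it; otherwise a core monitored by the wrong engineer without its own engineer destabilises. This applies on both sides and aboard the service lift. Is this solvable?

Yes

1. engineer A and reactor-core A cross → the rooftop.
2. engineer A crosses ← the basement.
3. engineer A and engineer B cross → the rooftop.
4. engineer B crosses ← the basement.
5. engineer B and reactor-core B cross → the rooftop.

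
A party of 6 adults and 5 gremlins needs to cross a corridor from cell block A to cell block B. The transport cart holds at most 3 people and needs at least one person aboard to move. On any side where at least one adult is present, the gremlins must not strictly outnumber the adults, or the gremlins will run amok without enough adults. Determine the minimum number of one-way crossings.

Counting alone: each trip to cell block B takes at most 3 across and each return brings at least 1 back, so after t trips out (and t−1 returns) at most 3t − (t−1) of the 11 are across; that first reaches 11 at t = 5, so at least 9 crossings are needed.
The plan below uses exactly 9 crossings, so it is optimal:
1. 3 gremlins → cell block B.  (cell block A: 6A 2G; cell block B: 0A 3G)
2. 1 gremlin ← cell block A.  (cell block A: 6A 3G; cell block B: 0A 2G)
3. 3 adults → cell block B.  (cell block A: 3A 3G; cell block B: 3A 2G)
4. 1 adult ← cell block A.  (cell block A: 4A 3G; cell block B: 2A 2G)
5. 2 adults and 1 gremlin → cell block B.  (cell block A: 2A 2G; cell block B: 4A 3G)
6. 1 adult ← cell block A.  (cell block A: 3A 2G; cell block B: 3A 3G)
7. 2 adults and 1 gremlin → cell block B.  (cell block A: 1A 1G; cell block B: 5A 4G)
8. 1 adult ← cell block A.  (cell block A: 2A 1G; cell block B: 4A 4G)
9. 2 adults and 1 gremlin → cell block B.  (cell block A: 0A 0G; cell block B: 6A 5G)

9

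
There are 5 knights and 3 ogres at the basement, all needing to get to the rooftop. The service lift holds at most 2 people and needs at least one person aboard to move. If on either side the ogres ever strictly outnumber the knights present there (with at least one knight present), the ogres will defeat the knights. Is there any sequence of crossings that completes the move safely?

1. 2 ogres → the rooftop.  (the basement: 5K 1O; the rooftop: 0K 2O)
2. 1 ogre ← the basement.  (the basement: 5K 2O; the rooftop: 0K 1O)
3. 2 ogres → the rooftop.  (the basement: 5K 0O; the rooftop: 0K 3O)
4. 1 ogre ← the basement.  (the basement: 5K 1O; the rooftop: 0K 2O)
5. 2 knights → the rooftop.  (the basement: 3K 1O; the rooftop: 2K 2O)
6. 1 ogre ← the basement.  (the basement: 3K 2O; the rooftop: 2K 1O)
7. 1 knight and 1 ogre → the rooftop.  (the basement: 2K 1O; the rooftop: 3K 2O)
8. 1 ogre ← the basement.  (the basement: 2K 2O; the rooftop: 3K 1O)
9. 2 ogres → the rooftop.  (the basement: 2K 0O; the rooftop: 3K 3O)
10. 1 ogre ← the basement.  (the basement: 2K 1O; the rooftop: 3K 2O)
11. 1 knight and 1 ogre → the rooftop.  (the basement: 1K 0O; the rooftop: 4K 3O)
12. 1 ogre ← the basement.  (the basement: 1K 1O; the rooftop: 4K 2O)
13. 1 knight and 1 ogre → the rooftop.  (the basement: 0K 0O; the rooftop: 5K 3O)

Yes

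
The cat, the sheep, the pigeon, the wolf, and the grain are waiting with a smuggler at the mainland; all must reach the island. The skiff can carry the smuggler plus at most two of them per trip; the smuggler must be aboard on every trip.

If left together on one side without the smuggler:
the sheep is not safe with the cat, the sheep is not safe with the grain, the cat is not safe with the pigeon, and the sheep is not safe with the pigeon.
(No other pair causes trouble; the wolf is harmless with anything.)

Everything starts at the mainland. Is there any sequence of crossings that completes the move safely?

1. Smuggler goes to the island with the cat and the sheep.  [the mainland: the grain, the pigeon, the wolf | the island: the cat, the sheep]
2. Smuggler goes back to the mainland with the cat.  [the mainland: the cat, the grain, the pigeon, the wolf | the island: the sheep]
3. Smuggler goes to the island with the cat and the wolf.  [the mainland: the grain, the pigeon | the island: the cat, the sheep, the wolf]
4. Smuggler goes back to the mainland with the cat.  [the mainland: the cat, the grain, the pigeon | the island: the sheep, the wolf]
5. Smuggler goes to the island with the cat and the grain.  [the mainland: the pigeon | the island: the cat, the grain, the sheep, the wolf]
6. Smuggler goes back to the mainland with the sheep.  [the mainland: the pigeon, the sheep | the island: the cat, the grain, the wolf]
7. Smuggler goes to the island with the pigeon and the sheep.  [the mainland: — | the island: the cat, the grain, the pigeon, the sheep, the wolf]

Yes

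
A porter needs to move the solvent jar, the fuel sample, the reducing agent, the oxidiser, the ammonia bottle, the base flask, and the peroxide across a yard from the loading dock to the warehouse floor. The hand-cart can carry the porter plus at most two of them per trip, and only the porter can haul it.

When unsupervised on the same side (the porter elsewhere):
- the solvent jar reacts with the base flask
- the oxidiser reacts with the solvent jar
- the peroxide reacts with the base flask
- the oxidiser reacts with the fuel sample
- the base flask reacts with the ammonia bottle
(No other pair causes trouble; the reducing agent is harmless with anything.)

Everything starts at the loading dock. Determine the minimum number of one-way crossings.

9

Counting alone: the porter can take at most 2 across per trip to the warehouse floor, so moving all 7 needs at least 4 loaded trips out, with a return between consecutive ones — at least 7 crossings.
The safety rule pushes this higher. Following every safe sequence of crossings, the most of the 7 that can be at the warehouse floor as the hand-cart arrives there on crossing 7 is 6 — never all 7.
So no plan with fewer than 9 crossings exists, and this one achieves 9:
1. Porter goes to the warehouse floor with the base flask and the oxidiser.  [the loading dock: the ammonia bottle, the fuel sample, the peroxide, the reducing agent, the solvent jar | the warehouse floor: the base flask, the oxidiser]
2. Porter goes back to the loading dock alone.  [the loading dock: the ammonia bottle, the fuel sample, the peroxide, the reducing agent, the solvent jar | the warehouse floor: the base flask, the oxidiser]
3. Porter goes to the warehouse floor with the fuel sample.  [the loading dock: the ammonia bottle, the peroxide, the reducing agent, the solvent jar | the warehouse floor: the base flask, the fuel sample, the oxidiser]
4. Porter goes back to the loading dock with the oxidiser.  [the loading dock: the ammonia bottle, the oxidiser, the peroxide, the reducing agent, the solvent jar | the warehouse floor: the base flask, the fuel sample]
5. Porter goes to the warehouse floor with the reducing agent and the solvent jar.  [the loading dock: the ammonia bottle, the oxidiser, the peroxide | the warehouse floor: the base flask, the fuel sample, the reducing agent, the solvent jar]
6. Porter goes back to the loading dock with the base flask.  [the loading dock: the ammonia bottle, the base flask, the oxidiser, the peroxide | the warehouse floor: the fuel sample, the reducing agent, the solvent jar]
7. Porter goes to the warehouse floor with the ammonia bottle and the peroxide.  [the loading dock: the base flask, the oxidiser | the warehouse floor: the ammonia bottle, the fuel sample, the peroxide, the reducing agent, the solvent jar]
8. Porter goes back to the loading dock alone.  [the loading dock: the base flask, the oxidiser | the warehouse floor: the ammonia bottle, the fuel sample, the peroxide, the reducing agent, the solvent jar]
9. Porter goes to the warehouse floor with the base flask and the oxidiser.  [the loading dock: — | the warehouse floor: the ammonia bottle, the base flask, the fuel sample, the oxidiser, the peroxide, the reducing agent, the solvent jar]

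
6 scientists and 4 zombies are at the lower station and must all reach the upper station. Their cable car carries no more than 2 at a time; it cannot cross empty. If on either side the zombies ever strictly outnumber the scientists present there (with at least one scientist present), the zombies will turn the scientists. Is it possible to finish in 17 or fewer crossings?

Yes — this plan uses 17 crossings (≤ 17):
1. 2 zombies → the upper station.  (the lower station: 6S 2Z; the upper station: 0S 2Z)
2. 1 zombie ← the lower station.  (the lower station: 6S 3Z; the upper station: 0S 1Z)
3. 2 zombies → the upper station.  (the lower station: 6S 1Z; the upper station: 0S 3Z)
4. 1 zombie ← the lower station.  (the lower station: 6S 2Z; the upper station: 0S 2Z)
5. 2 scientists → the upper station.  (the lower station: 4S 2Z; the upper station: 2S 2Z)
6. 1 zombie ← the lower station.  (the lower station: 4S 3Z; the upper station: 2S 1Z)
7. 1 scientist and 1 zombie → the upper station.  (the lower station: 3S 2Z; the upper station: 3S 2Z)
8. 1 zombie ← the lower station.  (the lower station: 3S 3Z; the upper station: 3S 1Z)
9. 2 zombies → the upper station.  (the lower station: 3S 1Z; the upper station: 3S 3Z)
10. 1 zombie ← the lower station.  (the lower station: 3S 2Z; the upper station: 3S 2Z)
11. 1 scientist and 1 zombie → the upper station.  (the lower station: 2S 1Z; the upper station: 4S 3Z)
12. 1 zombie ← the lower station.  (the lower station: 2S 2Z; the upper station: 4S 2Z)
13. 2 zombies → the upper station.  (the lower station: 2S 0Z; the upper station: 4S 4Z)
14. 1 zombie ← the lower station.  (the lower station: 2S 1Z; the upper station: 4S 3Z)
15. 1 scientist and 1 zombie → the upper station.  (the lower station: 1S 0Z; the upper station: 5S 4Z)
16. 1 zombie ← the lower station.  (the lower station: 1S 1Z; the upper station: 5S 3Z)
17. 1 scientist and 1 zombie → the upper station.  (the lower station: 0S 0Z; the upper station: 6S 4Z)

Yes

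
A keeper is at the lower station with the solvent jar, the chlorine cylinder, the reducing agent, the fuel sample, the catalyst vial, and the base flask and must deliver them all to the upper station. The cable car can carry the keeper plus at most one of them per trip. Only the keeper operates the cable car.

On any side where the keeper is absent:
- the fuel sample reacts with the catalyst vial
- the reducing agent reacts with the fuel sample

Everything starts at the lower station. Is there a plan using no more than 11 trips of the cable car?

Counting alone: the keeper can take at most 1 across per trip to the upper station, so moving all 6 needs at least 6 loaded trips out, with a return between consecutive ones — at least 11 crossings.
The safety rule pushes this higher. Following every safe sequence of crossings, the most of the 6 that can be at the upper station as the cable car arrives there on crossing 11 is 5 — never all 6.
So the move cannot be finished within 11 crossings. (The shortest complete plan takes 13:)
1. Keeper goes to the upper station with the fuel sample.  [the lower station: the base flask, the catalyst vial, the chlorine cylinder, the reducing agent, the solvent jar | the upper station: the fuel sample]
2. Keeper goes back to the lower station alone.  [the lower station: the base flask, the catalyst vial, the chlorine cylinder, the reducing agent, the solvent jar | the upper station: the fuel sample]
3. Keeper goes to the upper station with the solvent jar.  [the lower station: the base flask, the catalyst vial, the chlorine cylinder, the reducing agent | the upper station: the fuel sample, the solvent jar]
4. Keeper goes back to the lower station alone.  [the lower station: the base flask, the catalyst vial, the chlorine cylinder, the reducing agent | the upper station: the fuel sample, the solvent jar]
5. Keeper goes to the upper station with the chlorine cylinder.  [the lower station: the base flask, the catalyst vial, the reducing agent | the upper station: the chlorine cylinder, the fuel sample, the solvent jar]
6. Keeper goes back to the lower station alone.  [the lower station: the base flask, the catalyst vial, the reducing agent | the upper station: the chlorine cylinder, the fuel sample, the solvent jar]
7. Keeper goes to the upper station with the reducing agent.  [the lower station: the base flask, the catalyst vial | the upper station: the chlorine cylinder, the fuel sample, the reducing agent, the solvent jar]
8. Keeper goes back to the lower station with the fuel sample.  [the lower station: the base flask, the catalyst vial, the fuel sample | the upper station: the chlorine cylinder, the reducing agent, the solvent jar]
9. Keeper goes to the upper station with the catalyst vial.  [the lower station: the base flask, the fuel sample | the upper station: the catalyst vial, the chlorine cylinder, the reducing agent, the solvent jar]
10. Keeper goes back to the lower station alone.  [the lower station: the base flask, the fuel sample | the upper station: the catalyst vial, the chlorine cylinder, the reducing agent, the solvent jar]
11. Keeper goes to the upper station with the base flask.  [the lower station: the fuel sample | the upper station: the base flask, the catalyst vial, the chlorine cylinder, the reducing agent, the solvent jar]
12. Keeper goes back to the lower station alone.  [the lower station: the fuel sample | the upper station: the base flask, the catalyst vial, the chlorine cylinder, the reducing agent, the solvent jar]
13. Keeper goes to the upper station with the fuel sample.  [the lower station: — | the upper station: the base flask, the catalyst vial, the chlorine cylinder, the fuel sample, the reducing agent, the solvent jar]

No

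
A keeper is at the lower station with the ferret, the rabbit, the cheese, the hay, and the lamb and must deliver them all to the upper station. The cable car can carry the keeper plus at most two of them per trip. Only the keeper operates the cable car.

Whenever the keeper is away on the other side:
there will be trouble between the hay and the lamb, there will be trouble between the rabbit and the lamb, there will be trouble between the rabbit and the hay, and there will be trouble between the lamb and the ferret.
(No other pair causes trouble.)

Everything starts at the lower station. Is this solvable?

1. Keeper goes to the upper station with the lamb and the rabbit.  [the lower station: the cheese, the ferret, the hay | the upper station: the lamb, the rabbit]
2. Keeper goes back to the lower station with the rabbit.  [the lower station: the cheese, the ferret, the hay, the rabbit | the upper station: the lamb]
3. Keeper goes to the upper station with the ferret and the rabbit.  [the lower station: the cheese, the hay | the upper station: the ferret, the lamb, the rabbit]
4. Keeper goes back to the lower station with the lamb.  [the lower station: the cheese, the hay, the lamb | the upper station: the ferret, the rabbit]
5. Keeper goes to the upper station with the cheese and the hay.  [the lower station: the lamb | the upper station: the cheese, the ferret, the hay, the rabbit]
6. Keeper goes back to the lower station with the rabbit.  [the lower station: the lamb, the rabbit | the upper station: the cheese, the ferret, the hay]
7. Keeper goes to the upper station with the lamb and the rabbit.  [the lower station: — | the upper station: the cheese, the ferret, the hay, the lamb, the rabbit]

Yes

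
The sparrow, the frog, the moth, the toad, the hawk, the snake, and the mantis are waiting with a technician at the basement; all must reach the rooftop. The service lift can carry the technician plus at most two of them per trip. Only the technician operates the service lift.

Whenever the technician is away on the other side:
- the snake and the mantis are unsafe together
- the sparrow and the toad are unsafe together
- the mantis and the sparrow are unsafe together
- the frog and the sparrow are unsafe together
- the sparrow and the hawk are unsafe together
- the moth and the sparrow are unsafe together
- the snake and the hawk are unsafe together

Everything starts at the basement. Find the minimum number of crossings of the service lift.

Counting alone: the technician can take at most 2 across per trip to the rooftop, so moving all 7 needs at least 4 loaded trips out, with a return between consecutive ones — at least 7 crossings.
The safety rule pushes this higher. Following every safe sequence of crossings, the most of the 7 that can be at the rooftop as the service lift arrives there on crossing 7 is 6 — never all 7.
So no plan with fewer than 9 crossings exists, and this one achieves 9:
1. Technician goes to the rooftop with the snake and the sparrow.  [the basement: the frog, the hawk, the mantis, the moth, the toad | the rooftop: the snake, the sparrow]
2. Technician goes back to the basement alone.  [the basement: the frog, the hawk, the mantis, the moth, the toad | the rooftop: the snake, the sparrow]
3. Technician goes to the rooftop with the frog and the moth.  [the basement: the hawk, the mantis, the toad | the rooftop: the frog, the moth, the snake, the sparrow]
4. Technician goes back to the basement with the sparrow.  [the basement: the hawk, the mantis, the sparrow, the toad | the rooftop: the frog, the moth, the snake]
5. Technician goes to the rooftop with the sparrow and the toad.  [the basement: the hawk, the mantis | the rooftop: the frog, the moth, the snake, the sparrow, the toad]
6. Technician goes back to the basement with the sparrow.  [the basement: the hawk, the mantis, the sparrow | the rooftop: the frog, the moth, the snake, the toad]
7. Technician goes to the rooftop with the hawk and the mantis.  [the basement: the sparrow | the rooftop: the frog, the hawk, the mantis, the moth, the snake, the toad]
8. Technician goes back to the basement with the snake.  [the basement: the snake, the sparrow | the rooftop: the frog, the hawk, the mantis, the moth, the toad]
9. Technician goes to the rooftop with the snake and the sparrow.  [the basement: — | the rooftop: the frog, the hawk, the mantis, the moth, the snake, the sparrow, the toad]

9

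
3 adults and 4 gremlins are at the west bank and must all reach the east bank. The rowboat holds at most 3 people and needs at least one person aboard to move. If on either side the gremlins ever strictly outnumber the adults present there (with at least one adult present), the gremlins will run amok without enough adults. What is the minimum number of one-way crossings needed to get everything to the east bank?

The gremlins already outnumber the adults at the west bank before anyone moves, so the starting position itself is disallowed.

impossible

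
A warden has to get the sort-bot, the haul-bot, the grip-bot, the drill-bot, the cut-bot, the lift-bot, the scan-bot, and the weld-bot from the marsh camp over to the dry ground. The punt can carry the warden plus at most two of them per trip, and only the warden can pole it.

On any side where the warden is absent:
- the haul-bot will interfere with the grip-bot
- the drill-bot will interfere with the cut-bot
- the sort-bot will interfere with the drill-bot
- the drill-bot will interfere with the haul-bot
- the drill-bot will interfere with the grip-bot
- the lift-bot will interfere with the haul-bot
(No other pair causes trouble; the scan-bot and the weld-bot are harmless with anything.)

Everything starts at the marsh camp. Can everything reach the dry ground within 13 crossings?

Yes — this plan uses 13 crossings (≤ 13):
1. Warden goes to the dry ground with the drill-bot and the haul-bot.  [the marsh camp: the cut-bot, the grip-bot, the lift-bot, the scan-bot, the sort-bot, the weld-bot | the dry ground: the drill-bot, the haul-bot]
2. Warden goes back to the marsh camp with the haul-bot.  [the marsh camp: the cut-bot, the grip-bot, the haul-bot, the lift-bot, the scan-bot, the sort-bot, the weld-bot | the dry ground: the drill-bot]
3. Warden goes to the dry ground with the haul-bot and the sort-bot.  [the marsh camp: the cut-bot, the grip-bot, the lift-bot, the scan-bot, the weld-bot | the dry ground: the drill-bot, the haul-bot, the sort-bot]
4. Warden goes back to the marsh camp with the drill-bot.  [the marsh camp: the cut-bot, the drill-bot, the grip-bot, the lift-bot, the scan-bot, the weld-bot | the dry ground: the haul-bot, the sort-bot]
5. Warden goes to the dry ground with the cut-bot and the grip-bot.  [the marsh camp: the drill-bot, the lift-bot, the scan-bot, the weld-bot | the dry ground: the cut-bot, the grip-bot, the haul-bot, the sort-bot]
6. Warden goes back to the marsh camp with the haul-bot.  [the marsh camp: the drill-bot, the haul-bot, the lift-bot, the scan-bot, the weld-bot | the dry ground: the cut-bot, the grip-bot, the sort-bot]
7. Warden goes to the dry ground with the haul-bot and the lift-bot.  [the marsh camp: the drill-bot, the scan-bot, the weld-bot | the dry ground: the cut-bot, the grip-bot, the haul-bot, the lift-bot, the sort-bot]
8. Warden goes back to the marsh camp with the haul-bot.  [the marsh camp: the drill-bot, the haul-bot, the scan-bot, the weld-bot | the dry ground: the cut-bot, the grip-bot, the lift-bot, the sort-bot]
9. Warden goes to the dry ground with the haul-bot and the scan-bot.  [the marsh camp: the drill-bot, the weld-bot | the dry ground: the cut-bot, the grip-bot, the haul-bot, the lift-bot, the scan-bot, the sort-bot]
10. Warden goes back to the marsh camp with the haul-bot.  [the marsh camp: the drill-bot, the haul-bot, the weld-bot | the dry ground: the cut-bot, the grip-bot, the lift-bot, the scan-bot, the sort-bot]
11. Warden goes to the dry ground with the haul-bot and the weld-bot.  [the marsh camp: the drill-bot | the dry ground: the cut-bot, the grip-bot, the haul-bot, the lift-bot, the scan-bot, the sort-bot, the weld-bot]
12. Warden goes back to the marsh camp with the haul-bot.  [the marsh camp: the drill-bot, the haul-bot | the dry ground: the cut-bot, the grip-bot, the lift-bot, the scan-bot, the sort-bot, the weld-bot]
13. Warden goes to the dry ground with the drill-bot and the haul-bot.  [the marsh camp: — | the dry ground: the cut-bot, the drill-bot, the grip-bot, the haul-bot, the lift-bot, the scan-bot, the sort-bot, the weld-bot]

Yes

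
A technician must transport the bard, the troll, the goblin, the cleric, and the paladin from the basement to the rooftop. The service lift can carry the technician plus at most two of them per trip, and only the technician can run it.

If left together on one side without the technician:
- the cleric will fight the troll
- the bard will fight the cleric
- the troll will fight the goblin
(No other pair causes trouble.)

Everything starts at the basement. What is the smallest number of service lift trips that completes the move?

Counting alone: the technician can take at most 2 across per trip to the rooftop, so moving all 5 needs at least 3 loaded trips out, with a return between consecutive ones — at least 5 crossings.
The plan below uses exactly 5 crossings, so it is optimal:
1. Technician goes to the rooftop with the bard and the troll.  [the basement: the cleric, the goblin, the paladin | the rooftop: the bard, the troll]
2. Technician goes back to the basement alone.  [the basement: the cleric, the goblin, the paladin | the rooftop: the bard, the troll]
3. Technician goes to the rooftop with the paladin.  [the basement: the cleric, the goblin | the rooftop: the bard, the paladin, the troll]
4. Technician goes back to the basement alone.  [the basement: the cleric, the goblin | the rooftop: the bard, the paladin, the troll]
5. Technician goes to the rooftop with the cleric and the goblin.  [the basement: — | the rooftop: the bard, the cleric, the goblin, the paladin, the troll]

5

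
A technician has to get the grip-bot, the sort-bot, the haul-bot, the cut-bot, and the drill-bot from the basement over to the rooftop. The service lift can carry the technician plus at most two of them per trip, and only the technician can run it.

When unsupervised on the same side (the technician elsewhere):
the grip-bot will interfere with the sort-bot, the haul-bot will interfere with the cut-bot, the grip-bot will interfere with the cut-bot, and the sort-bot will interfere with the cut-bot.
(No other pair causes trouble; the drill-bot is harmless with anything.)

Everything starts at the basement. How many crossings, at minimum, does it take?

Counting alone: the technician can take at most 2 across per trip to the rooftop, so moving all 5 needs at least 3 loaded trips out, with a return between consecutive ones — at least 5 crossings.
The safety rule pushes this higher. Following every safe sequence of crossings, the most of the 5 that can be at the rooftop as the service lift arrives there on crossing 5 is 4 — never all 5.
So no plan with fewer than 7 crossings exists, and this one achieves 7:
1. Technician goes to the rooftop with the cut-bot and the grip-bot.
2. Technician goes back to the basement with the grip-bot.
3. Technician goes to the rooftop with the grip-bot and the haul-bot.
4. Technician goes back to the basement with the cut-bot.
5. Technician goes to the rooftop with the drill-bot and the sort-bot.
6. Technician goes back to the basement with the grip-bot.
7. Technician goes to the rooftop with the cut-bot and the grip-bot.

7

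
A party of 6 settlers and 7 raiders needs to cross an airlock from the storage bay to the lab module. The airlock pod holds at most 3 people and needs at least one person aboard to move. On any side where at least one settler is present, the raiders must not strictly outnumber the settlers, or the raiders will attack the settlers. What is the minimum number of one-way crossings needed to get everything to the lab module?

impossible

The raiders already outnumber the settlers at the storage bay before anyone moves, so the starting position itself is disallowed.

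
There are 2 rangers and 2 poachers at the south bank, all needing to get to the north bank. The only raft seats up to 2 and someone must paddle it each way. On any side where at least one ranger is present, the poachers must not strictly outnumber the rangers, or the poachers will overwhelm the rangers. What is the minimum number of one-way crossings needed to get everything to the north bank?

5

Counting alone: each trip to the north bank takes at most 2 across and each return brings at least 1 back, so after t trips out (and t−1 returns) at most 2t − (t−1) of the 4 are across; that first reaches 4 at t = 3, so at least 5 crossings are needed.
The plan below uses exactly 5 crossings, so it is optimal:
1. 2 poachers → the north bank.  (the south bank: 2R 0P; the north bank: 0R 2P)
2. 1 poacher ← the south bank.  (the south bank: 2R 1P; the north bank: 0R 1P)
3. 2 rangers → the north bank.  (the south bank: 0R 1P; the north bank: 2R 1P)
4. 1 poacher ← the south bank.  (the south bank: 0R 2P; the north bank: 2R 0P)
5. 2 poachers → the north bank.  (the south bank: 0R 0P; the north bank: 2R 2P)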